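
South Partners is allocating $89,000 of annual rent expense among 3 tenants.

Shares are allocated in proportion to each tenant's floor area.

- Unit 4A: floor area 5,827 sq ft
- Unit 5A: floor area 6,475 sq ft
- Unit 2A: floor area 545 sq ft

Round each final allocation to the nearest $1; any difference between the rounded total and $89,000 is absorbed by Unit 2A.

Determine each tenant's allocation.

Unit 4A: $40,368; Unit 5A: $44,857; Unit 2A: $3,775

Sum of floor area: 12,847.
Raw shares: Unit 4A 5,827/12,847 × $89,000 = 40,367.63; Unit 5A 6,475/12,847 × $89,000 = 44,856.78; Unit 2A 545/12,847 × $89,000 = 3,775.59.
After rounding ($1): Unit 4A $40,368; Unit 5A $44,857; Unit 2A $3,776. Sum = $89,001.
Difference $89,000 − $89,001 = −$1 applied to Unit 2A: Unit 2A becomes $3,775.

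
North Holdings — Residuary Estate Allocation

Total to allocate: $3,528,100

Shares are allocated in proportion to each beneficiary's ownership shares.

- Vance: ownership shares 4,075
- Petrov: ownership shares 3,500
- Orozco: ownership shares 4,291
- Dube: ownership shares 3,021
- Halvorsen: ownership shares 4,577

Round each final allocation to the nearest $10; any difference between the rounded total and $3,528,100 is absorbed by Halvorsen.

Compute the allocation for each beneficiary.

Combined ownership shares = 19,464.
Unrounded shares: Vance 4,075/19,464 × $3,528,100 = 738,646.09; Petrov 3,500/19,464 × $3,528,100 = 634,419.95; Orozco 4,291/19,464 × $3,528,100 = 777,798.86; Dube 3,021/19,464 × $3,528,100 = 547,595.05; Halvorsen 4,577/19,464 × $3,528,100 = 829,640.04.
At nearest $10: Vance $738,650; Petrov $634,420; Orozco $777,800; Dube $547,600; Halvorsen $829,640. Sum = $3,528,110.
Difference $3,528,100 − $3,528,110 = −$10 applied to Halvorsen: Halvorsen becomes $829,630.

Vance: $738,650; Petrov: $634,420; Orozco: $777,800; Dube: $547,600; Halvorsen: $829,630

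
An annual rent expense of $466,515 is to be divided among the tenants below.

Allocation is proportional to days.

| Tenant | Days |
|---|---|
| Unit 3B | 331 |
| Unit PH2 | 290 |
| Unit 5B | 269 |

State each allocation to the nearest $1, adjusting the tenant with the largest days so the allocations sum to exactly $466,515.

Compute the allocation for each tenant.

Days total: 890.
Pro-rata amounts: Unit 3B 331/890 × $466,515 = 173,501.65; Unit PH2 290/890 × $466,515 = 152,010.51; Unit 5B 269/890 × $466,515 = 141,002.85.
Rounded to nearest $1: Unit 3B $173,502; Unit PH2 $152,011; Unit 5B $141,003. Sum = $466,516.
Difference $466,515 − $466,516 = −$1 applied to largest days (Unit 3B): Unit 3B becomes $173,501.

Unit 3B: $173,501; Unit PH2: $152,011; Unit 5B: $141,003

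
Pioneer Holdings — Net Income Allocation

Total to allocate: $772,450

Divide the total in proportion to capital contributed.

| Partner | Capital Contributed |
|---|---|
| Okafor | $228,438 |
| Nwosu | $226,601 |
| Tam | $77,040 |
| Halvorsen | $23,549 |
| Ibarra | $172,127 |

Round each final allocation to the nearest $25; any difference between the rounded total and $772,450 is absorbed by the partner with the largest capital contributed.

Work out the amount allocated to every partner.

Okafor: $242,450 | Nwosu: $240,525 | Tam: $81,775 | Halvorsen: $25,000 | Ibarra: $182,700

Combined capital contributed = 727,755.
Proportional shares: Okafor 228,438/727,755 × $772,450 = 242,467.50; Nwosu 226,601/727,755 × $772,450 = 240,517.68; Tam 77,040/727,755 × $772,450 = 81,771.40; Halvorsen 23,549/727,755 × $772,450 = 24,995.26; Ibarra 172,127/727,755 × $772,450 = 182,698.16.
At nearest $25: Okafor $242,475; Nwosu $240,525; Tam $81,775; Halvorsen $25,000; Ibarra $182,700. Sum = $772,475.
Difference $772,450 − $772,475 = −$25 applied to largest capital contributed (Okafor): Okafor becomes $242,450.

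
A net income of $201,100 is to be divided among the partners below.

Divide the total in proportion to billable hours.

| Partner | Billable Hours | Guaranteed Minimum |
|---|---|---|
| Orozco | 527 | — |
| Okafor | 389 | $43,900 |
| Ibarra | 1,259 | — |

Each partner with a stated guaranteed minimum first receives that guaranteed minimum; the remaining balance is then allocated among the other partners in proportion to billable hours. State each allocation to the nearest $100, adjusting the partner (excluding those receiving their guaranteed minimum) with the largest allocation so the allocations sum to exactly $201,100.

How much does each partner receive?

Guaranteed amounts: Okafor $43,900. Balance $157,200.
Balance split over remaining billable hours 1,786: Orozco 46,385.44 → $46,400; Ibarra 110,814.56 → $110,800.

Orozco: $46,400; Okafor: $43,900; Ibarra: $110,800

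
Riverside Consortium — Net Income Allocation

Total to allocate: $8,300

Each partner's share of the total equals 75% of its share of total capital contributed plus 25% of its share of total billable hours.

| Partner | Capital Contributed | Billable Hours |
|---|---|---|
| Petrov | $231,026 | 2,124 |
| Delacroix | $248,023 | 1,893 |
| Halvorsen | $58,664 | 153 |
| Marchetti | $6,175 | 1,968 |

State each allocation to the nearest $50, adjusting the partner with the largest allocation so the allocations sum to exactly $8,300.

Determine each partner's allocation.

Petrov: $3,350 | Delacroix: $3,500 | Halvorsen: $700 | Marchetti: $750

Capital contributed total 543,888; billable hours total 6,138.
Composite weights (75% capital contributed + 25% billable hours): Petrov 0.4051; Delacroix 0.4191; Halvorsen 0.0871; Marchetti 0.0887.
Unrounded shares: Petrov 3,362.21; Delacroix 3,478.66; Halvorsen 723.15; Marchetti 735.97.
Rounded to nearest $50: Petrov $3,350; Delacroix $3,500; Halvorsen $700; Marchetti $750. Sum = $8,300.
No rounding difference to absorb.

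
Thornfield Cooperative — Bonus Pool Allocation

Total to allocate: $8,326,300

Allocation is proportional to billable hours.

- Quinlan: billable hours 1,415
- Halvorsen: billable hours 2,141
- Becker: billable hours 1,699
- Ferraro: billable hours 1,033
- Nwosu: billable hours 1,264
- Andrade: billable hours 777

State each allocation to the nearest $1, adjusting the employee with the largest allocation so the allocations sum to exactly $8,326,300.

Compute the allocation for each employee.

Quinlan: $1,414,541 · Halvorsen: $2,140,307 · Becker: $1,698,449 · Ferraro: $1,032,665 · Nwosu: $1,263,590 · Andrade: $776,748

Sum of billable hours: 8,329.
Pro-rata amounts: Quinlan 1,415/8,329 × $8,326,300 = 1,414,541.30; Halvorsen 2,141/8,329 × $8,326,300 = 2,140,305.96; Becker 1,699/8,329 × $8,326,300 = 1,698,449.24; Ferraro 1,033/8,329 × $8,326,300 = 1,032,665.13; Nwosu 1,264/8,329 × $8,326,300 = 1,263,590.25; Andrade 777/8,329 × $8,326,300 = 776,748.12.
Rounded to nearest $1: Quinlan $1,414,541; Halvorsen $2,140,306; Becker $1,698,449; Ferraro $1,032,665; Nwosu $1,263,590; Andrade $776,748. Sum = $8,326,299.
Difference $8,326,300 − $8,326,299 = +$1 applied to largest allocation (Halvorsen): Halvorsen becomes $2,140,307.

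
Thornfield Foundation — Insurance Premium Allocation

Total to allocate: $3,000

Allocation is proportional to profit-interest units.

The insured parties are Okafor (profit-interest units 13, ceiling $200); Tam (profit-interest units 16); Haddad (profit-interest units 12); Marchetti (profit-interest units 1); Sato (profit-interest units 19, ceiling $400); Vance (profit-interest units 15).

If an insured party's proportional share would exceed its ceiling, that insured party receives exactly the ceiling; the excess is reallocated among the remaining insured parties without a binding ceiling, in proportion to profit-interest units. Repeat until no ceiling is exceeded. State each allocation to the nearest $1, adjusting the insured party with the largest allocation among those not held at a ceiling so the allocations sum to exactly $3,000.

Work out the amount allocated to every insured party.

Sum of profit-interest units: 76.
Proportional shares (ignoring caps): Okafor 513.16; Tam 631.58; Haddad 473.68; Marchetti 39.47; Sato 750.00; Vance 592.11.
Held at cap: Okafor ($200), Sato ($400); residual $2,400 reallocated over remaining profit-interest units 44.
Remaining shares: Tam 872.73 → $873; Haddad 654.55 → $655; Marchetti 54.55 → $55; Vance 818.18 → $818.
Rounding difference −$1 applied to Tam → $872.

Okafor: $200 | Tam: $872 | Haddad: $655 | Marchetti: $55 | Sato: $400 | Vance: $818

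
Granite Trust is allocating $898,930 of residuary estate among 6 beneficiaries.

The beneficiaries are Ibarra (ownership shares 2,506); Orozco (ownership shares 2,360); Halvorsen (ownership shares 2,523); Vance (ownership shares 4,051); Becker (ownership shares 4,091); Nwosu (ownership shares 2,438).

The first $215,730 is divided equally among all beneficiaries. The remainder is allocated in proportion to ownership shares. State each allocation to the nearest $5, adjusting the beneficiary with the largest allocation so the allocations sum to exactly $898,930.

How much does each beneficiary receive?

Ibarra: $131,235 · Orozco: $125,685 · Halvorsen: $131,880 · Vance: $189,980 · Becker: $191,500 · Nwosu: $128,650

First tranche $215,730 split equally: $35,955 each.
Remainder $683,200 by ownership shares (total 17,969): Ibarra 95,280.72 → $95,280; Orozco 89,729.65 → $89,730; Halvorsen 95,927.07 → $95,925; Vance 154,023.22 → $154,025; Becker 155,544.06 → $155,545; Nwosu 92,695.29 → $92,695.
Totals: Ibarra $35,955 + $95,280 = $131,235; Orozco $35,955 + $89,730 = $125,685; Halvorsen $35,955 + $95,925 = $131,880; Vance $35,955 + $154,025 = $189,980; Becker $35,955 + $155,545 = $191,500; Nwosu $35,955 + $92,695 = $128,650.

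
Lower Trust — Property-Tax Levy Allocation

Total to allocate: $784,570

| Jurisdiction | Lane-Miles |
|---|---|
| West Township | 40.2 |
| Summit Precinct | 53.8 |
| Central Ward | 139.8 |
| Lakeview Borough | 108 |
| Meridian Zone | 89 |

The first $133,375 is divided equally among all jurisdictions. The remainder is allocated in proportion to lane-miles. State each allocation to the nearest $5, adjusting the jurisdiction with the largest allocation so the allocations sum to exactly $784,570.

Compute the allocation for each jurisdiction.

West Township: $87,440; Summit Precinct: $108,000; Central Ward: $238,000; Lakeview Borough: $189,925; Meridian Zone: $161,205

Equal tier: $133,375 ÷ 5 = $26,675 apiece.
Remainder $651,195 by lane-miles (total 430.8): West Township 60,766.11 → $60,765; Summit Precinct 81,323.80 → $81,325; Central Ward 211,320.94 → $211,320; Lakeview Borough 163,252.23 → $163,250; Meridian Zone 134,531.93 → $134,530.
Rounding difference +$5 on remainder applied to Central Ward.
Totals: West Township $26,675 + $60,765 = $87,440; Summit Precinct $26,675 + $81,325 = $108,000; Central Ward $26,675 + $211,325 = $238,000; Lakeview Borough $26,675 + $163,250 = $189,925; Meridian Zone $26,675 + $134,530 = $161,205.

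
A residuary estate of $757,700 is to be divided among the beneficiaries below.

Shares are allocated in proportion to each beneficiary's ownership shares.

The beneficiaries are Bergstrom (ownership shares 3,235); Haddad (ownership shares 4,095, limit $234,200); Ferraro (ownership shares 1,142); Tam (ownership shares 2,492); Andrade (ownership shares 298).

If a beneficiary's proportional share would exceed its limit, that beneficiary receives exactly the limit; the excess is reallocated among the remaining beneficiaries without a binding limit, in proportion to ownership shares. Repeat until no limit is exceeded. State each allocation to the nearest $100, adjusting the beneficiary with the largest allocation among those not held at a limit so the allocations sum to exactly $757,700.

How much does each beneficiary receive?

Sum of ownership shares: 11,262.
Unconstrained shares: Bergstrom 217,648.69; Haddad 275,508.92; Ferraro 76,833.01; Tam 167,660.13; Andrade 20,049.25.
Capped: Haddad ($234,200); residual $523,500 reallocated over remaining ownership shares 7,167.
Shares after redistribution: Bergstrom 236,294.47 → $236,300; Ferraro 83,415.24 → $83,400; Tam 182,023.44 → $182,000; Andrade 21,766.85 → $21,800.

Bergstrom: $236,300 | Haddad: $234,200 | Ferraro: $83,400 | Tam: $182,000 | Andrade: $21,800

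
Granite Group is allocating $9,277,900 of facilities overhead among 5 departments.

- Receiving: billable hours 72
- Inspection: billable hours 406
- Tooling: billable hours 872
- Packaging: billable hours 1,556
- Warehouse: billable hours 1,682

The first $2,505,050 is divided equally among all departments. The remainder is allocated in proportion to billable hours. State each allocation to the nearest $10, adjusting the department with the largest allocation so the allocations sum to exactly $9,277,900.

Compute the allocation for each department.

First tranche $2,505,050 split equally: $501,010 each.
Remainder $6,772,850 by billable hours (total 4,588): Receiving 106,287.10 → $106,290; Inspection 599,341.13 → $599,340; Tooling 1,287,254.84 → $1,287,250; Packaging 2,296,982.26 → $2,296,980; Warehouse 2,482,984.68 → $2,482,980.
Rounding difference +$10 on remainder applied to Warehouse.
Totals: Receiving $501,010 + $106,290 = $607,300; Inspection $501,010 + $599,340 = $1,100,350; Tooling $501,010 + $1,287,250 = $1,788,260; Packaging $501,010 + $2,296,980 = $2,797,990; Warehouse $501,010 + $2,482,990 = $2,984,000.

Receiving: $607,300; Inspection: $1,100,350; Tooling: $1,788,260; Packaging: $2,797,990; Warehouse: $2,984,000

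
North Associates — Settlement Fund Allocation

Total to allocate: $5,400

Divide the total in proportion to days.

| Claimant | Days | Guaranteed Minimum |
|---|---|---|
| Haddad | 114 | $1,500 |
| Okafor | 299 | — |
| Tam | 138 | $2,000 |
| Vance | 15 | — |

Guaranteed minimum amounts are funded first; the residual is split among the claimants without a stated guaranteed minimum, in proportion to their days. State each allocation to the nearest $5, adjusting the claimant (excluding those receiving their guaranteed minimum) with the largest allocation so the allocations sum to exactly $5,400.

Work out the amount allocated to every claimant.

Haddad: $1,500 | Okafor: $1,810 | Tam: $2,000 | Vance: $90

Fund the minimums — Haddad $1,500; Tam $2,000. Remaining pool $1,900.
Remaining pool split over remaining days 314: Okafor 1,809.24 → $1,810; Vance 90.76 → $90.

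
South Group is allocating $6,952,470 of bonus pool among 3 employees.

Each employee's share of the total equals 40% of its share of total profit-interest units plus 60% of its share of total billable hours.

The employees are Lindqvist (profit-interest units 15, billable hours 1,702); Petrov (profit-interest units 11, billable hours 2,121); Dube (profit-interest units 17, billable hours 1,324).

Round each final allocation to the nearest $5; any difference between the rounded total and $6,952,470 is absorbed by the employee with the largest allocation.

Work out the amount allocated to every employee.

Lindqvist: $2,349,530; Petrov: $2,430,420; Dube: $2,172,520

Totals — profit-interest units 43, billable hours 5,147.
Blended shares (40% profit-interest units + 60% billable hours): Lindqvist 0.3379; Petrov 0.3496; Dube 0.3125.
Unrounded shares: Lindqvist 2,349,529.69; Petrov 2,430,419.48; Dube 2,172,520.83.
After rounding ($5): Lindqvist $2,349,530; Petrov $2,430,420; Dube $2,172,520. Sum = $6,952,470.
Sum already equals the total — no adjustment.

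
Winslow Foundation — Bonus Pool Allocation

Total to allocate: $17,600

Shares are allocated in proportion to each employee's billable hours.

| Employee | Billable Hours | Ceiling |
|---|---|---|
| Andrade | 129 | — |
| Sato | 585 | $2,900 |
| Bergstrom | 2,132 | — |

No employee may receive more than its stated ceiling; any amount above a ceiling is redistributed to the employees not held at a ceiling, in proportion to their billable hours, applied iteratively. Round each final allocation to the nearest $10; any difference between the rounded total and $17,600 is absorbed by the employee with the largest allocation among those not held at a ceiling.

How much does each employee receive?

Combined billable hours = 2,846.
Pro-rata shares before constraints: Andrade 797.75; Sato 3,617.71; Bergstrom 13,184.54.
Capped: Sato ($2,900); remaining pool $14,700 reallocated over remaining billable hours 2,261.
Remaining shares: Andrade 838.70 → $840; Bergstrom 13,861.30 → $13,860.

Andrade: $840 · Sato: $2,900 · Bergstrom: $13,860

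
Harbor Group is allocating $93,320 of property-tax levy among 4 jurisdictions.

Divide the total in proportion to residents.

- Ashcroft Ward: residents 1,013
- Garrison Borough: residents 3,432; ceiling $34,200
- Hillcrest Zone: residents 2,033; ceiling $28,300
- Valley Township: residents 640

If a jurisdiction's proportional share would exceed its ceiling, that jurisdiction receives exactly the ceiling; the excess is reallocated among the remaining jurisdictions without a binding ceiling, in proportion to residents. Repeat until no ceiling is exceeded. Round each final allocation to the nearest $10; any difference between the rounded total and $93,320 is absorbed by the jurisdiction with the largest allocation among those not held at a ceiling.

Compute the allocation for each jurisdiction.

Ashcroft Ward: $18,890 · Garrison Borough: $34,200 · Hillcrest Zone: $28,300 · Valley Township: $11,930

Total residents = 7,118.
Unconstrained shares: Ashcroft Ward 13,280.86; Garrison Borough 44,994.98; Hillcrest Zone 26,653.49; Valley Township 8,390.67.
Capped: Garrison Borough ($34,200); remaining pool $59,120 reallocated over remaining residents 3,686.
Capped: Hillcrest Zone ($28,300); remaining pool $30,820 reallocated over remaining residents 1,653.
Shares after redistribution: Ashcroft Ward 18,887.27 → $18,890; Valley Township 11,932.73 → $11,930.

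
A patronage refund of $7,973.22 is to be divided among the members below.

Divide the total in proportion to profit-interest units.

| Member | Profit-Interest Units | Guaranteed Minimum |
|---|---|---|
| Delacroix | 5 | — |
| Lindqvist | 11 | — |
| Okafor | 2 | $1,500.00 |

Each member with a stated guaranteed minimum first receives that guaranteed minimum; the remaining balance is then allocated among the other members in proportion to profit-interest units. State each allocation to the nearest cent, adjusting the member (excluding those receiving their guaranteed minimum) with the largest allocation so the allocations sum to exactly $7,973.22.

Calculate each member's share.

Fund the minimums — Okafor $1,500.00. Residual $6,473.22.
Residual split over remaining profit-interest units 16: Delacroix 2,022.8812 → $2,022.88; Lindqvist 4,450.3387 → $4,450.34.

Delacroix: $2,022.88; Lindqvist: $4,450.34; Okafor: $1,500.00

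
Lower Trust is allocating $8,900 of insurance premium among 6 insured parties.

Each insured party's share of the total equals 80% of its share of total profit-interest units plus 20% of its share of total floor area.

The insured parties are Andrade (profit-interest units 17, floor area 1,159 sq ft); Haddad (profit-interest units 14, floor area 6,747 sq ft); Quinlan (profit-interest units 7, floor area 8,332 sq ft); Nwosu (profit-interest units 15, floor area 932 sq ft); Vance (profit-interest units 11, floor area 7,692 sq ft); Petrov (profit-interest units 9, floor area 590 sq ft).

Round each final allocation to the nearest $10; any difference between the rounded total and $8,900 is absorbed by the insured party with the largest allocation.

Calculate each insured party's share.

Andrade: $1,740; Haddad: $1,830; Quinlan: $1,270; Nwosu: $1,530; Vance: $1,610; Petrov: $920

Totals — profit-interest units 73, floor area 25,452.
Combined weights (80% profit-interest units + 20% floor area): Andrade 0.1954; Haddad 0.2064; Quinlan 0.1422; Nwosu 0.1717; Vance 0.1810; Petrov 0.1033.
Proportional shares: Andrade 1,739.14; Haddad 1,837.33; Quinlan 1,265.44; Nwosu 1,528.19; Vance 1,610.82; Petrov 919.07.
At nearest $10: Andrade $1,740; Haddad $1,840; Quinlan $1,270; Nwosu $1,530; Vance $1,610; Petrov $920. Sum = $8,910.
Difference $8,900 − $8,910 = −$10 applied to largest allocation (Haddad): Haddad becomes $1,830.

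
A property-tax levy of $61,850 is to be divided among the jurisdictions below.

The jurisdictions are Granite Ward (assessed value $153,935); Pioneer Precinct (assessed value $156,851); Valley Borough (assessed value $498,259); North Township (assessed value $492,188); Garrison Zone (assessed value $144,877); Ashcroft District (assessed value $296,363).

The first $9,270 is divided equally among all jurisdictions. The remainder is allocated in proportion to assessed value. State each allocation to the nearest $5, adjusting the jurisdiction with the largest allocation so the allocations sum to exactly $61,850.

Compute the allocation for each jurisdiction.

Equal tier: $9,270 ÷ 6 = $1,545 apiece.
Remainder $52,580 by assessed value (total 1,742,473): Granite Ward 4,645.07 → $4,645; Pioneer Precinct 4,733.06 → $4,735; Valley Borough 15,035.22 → $15,035; North Township 14,852.02 → $14,850; Garrison Zone 4,371.74 → $4,370; Ashcroft District 8,942.90 → $8,945.
Totals: Granite Ward $1,545 + $4,645 = $6,190; Pioneer Precinct $1,545 + $4,735 = $6,280; Valley Borough $1,545 + $15,035 = $16,580; North Township $1,545 + $14,850 = $16,395; Garrison Zone $1,545 + $4,370 = $5,915; Ashcroft District $1,545 + $8,945 = $10,490.

Granite Ward: $6,190; Pioneer Precinct: $6,280; Valley Borough: $16,580; North Township: $16,395; Garrison Zone: $5,915; Ashcroft District: $10,490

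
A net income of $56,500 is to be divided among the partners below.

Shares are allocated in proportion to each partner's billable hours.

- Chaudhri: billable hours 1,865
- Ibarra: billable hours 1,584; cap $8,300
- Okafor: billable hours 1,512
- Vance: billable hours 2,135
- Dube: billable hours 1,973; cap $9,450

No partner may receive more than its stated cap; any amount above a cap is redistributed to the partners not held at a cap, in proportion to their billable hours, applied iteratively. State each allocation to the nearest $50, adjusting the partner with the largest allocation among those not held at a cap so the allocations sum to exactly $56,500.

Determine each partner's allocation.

Billable hours total: 9,069.
Proportional shares (ignoring caps): Chaudhri 11,618.98; Ibarra 9,868.34; Okafor 9,419.78; Vance 13,301.08; Dube 12,291.82.
Held at cap: Ibarra ($8,300), Dube ($9,450); remaining pool $38,750 reallocated over remaining billable hours 5,512.
Redistributed shares: Chaudhri 13,111.17 → $13,100; Okafor 10,629.54 → $10,650; Vance 15,009.30 → $15,000.

Chaudhri: $13,100 | Ibarra: $8,300 | Okafor: $10,650 | Vance: $15,000 | Dube: $9,450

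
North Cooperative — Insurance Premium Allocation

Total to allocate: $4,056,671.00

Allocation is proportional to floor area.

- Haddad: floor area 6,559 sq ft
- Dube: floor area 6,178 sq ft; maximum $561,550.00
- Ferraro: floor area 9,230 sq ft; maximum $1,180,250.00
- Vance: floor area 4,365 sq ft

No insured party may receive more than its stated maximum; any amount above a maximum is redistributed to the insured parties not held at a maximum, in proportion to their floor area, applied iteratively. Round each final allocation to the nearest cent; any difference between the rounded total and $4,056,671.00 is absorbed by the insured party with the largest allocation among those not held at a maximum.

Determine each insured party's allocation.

Haddad: $1,389,897.37; Dube: $561,550.00; Ferraro: $1,180,250.00; Vance: $924,973.63

Total floor area = 26,332.
Proportional shares (ignoring caps): Haddad 1,010,470.3437; Dube 951,774.0178; Ferraro 1,421,960.8587; Vance 672,465.7798.
Cap binds for Dube ($561,550.00), Ferraro ($1,180,250.00); remaining pool $2,314,871.00 reallocated over remaining floor area 10,924.
Redistributed shares: Haddad 1,389,897.3718 → $1,389,897.37; Vance 924,973.6282 → $924,973.63.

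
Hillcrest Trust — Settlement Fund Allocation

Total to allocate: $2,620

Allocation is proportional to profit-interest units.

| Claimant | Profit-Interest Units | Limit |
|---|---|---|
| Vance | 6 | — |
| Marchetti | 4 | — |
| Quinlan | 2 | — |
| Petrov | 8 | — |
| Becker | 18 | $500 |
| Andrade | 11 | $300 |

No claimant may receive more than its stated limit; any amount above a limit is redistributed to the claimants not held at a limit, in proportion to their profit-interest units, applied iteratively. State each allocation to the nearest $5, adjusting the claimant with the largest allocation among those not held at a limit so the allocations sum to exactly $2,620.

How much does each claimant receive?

Profit-interest units total: 49.
Pro-rata shares before constraints: Vance 320.82; Marchetti 213.88; Quinlan 106.94; Petrov 427.76; Becker 962.45; Andrade 588.16.
Capped: Becker ($500), Andrade ($300); balance $1,820 reallocated over remaining profit-interest units 20.
Shares after redistribution: Vance 546.00 → $545; Marchetti 364.00 → $365; Quinlan 182.00 → $180; Petrov 728.00 → $730.

Vance: $545; Marchetti: $365; Quinlan: $180; Petrov: $730; Becker: $500; Andrade: $300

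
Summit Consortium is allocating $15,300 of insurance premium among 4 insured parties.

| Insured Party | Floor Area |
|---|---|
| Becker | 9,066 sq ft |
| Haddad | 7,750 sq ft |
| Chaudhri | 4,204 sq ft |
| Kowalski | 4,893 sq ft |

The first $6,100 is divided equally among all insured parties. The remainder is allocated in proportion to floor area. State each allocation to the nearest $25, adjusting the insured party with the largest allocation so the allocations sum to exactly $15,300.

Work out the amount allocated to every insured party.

$6,100 shared equally gives $1,525 per insured party.
Remainder $9,200 by floor area (total 25,913): Becker 3,218.74 → $3,225; Haddad 2,751.51 → $2,750; Chaudhri 1,492.56 → $1,500; Kowalski 1,737.18 → $1,725.
Totals: Becker $1,525 + $3,225 = $4,750; Haddad $1,525 + $2,750 = $4,275; Chaudhri $1,525 + $1,500 = $3,025; Kowalski $1,525 + $1,725 = $3,250.

Becker: $4,750; Haddad: $4,275; Chaudhri: $3,025; Kowalski: $3,250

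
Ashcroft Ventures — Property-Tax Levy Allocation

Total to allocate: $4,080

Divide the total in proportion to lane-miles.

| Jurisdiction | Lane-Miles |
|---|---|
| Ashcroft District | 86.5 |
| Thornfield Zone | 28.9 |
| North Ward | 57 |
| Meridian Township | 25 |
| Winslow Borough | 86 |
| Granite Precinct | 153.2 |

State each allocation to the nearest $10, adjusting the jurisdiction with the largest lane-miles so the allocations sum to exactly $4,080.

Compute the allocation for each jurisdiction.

Ashcroft District: $810 · Thornfield Zone: $270 · North Ward: $530 · Meridian Township: $230 · Winslow Borough: $800 · Granite Precinct: $1,440

Total lane-miles = 436.6.
Raw shares: Ashcroft District 86.5/436.6 × $4,080 = 808.34; Thornfield Zone 28.9/436.6 × $4,080 = 270.07; North Ward 57/436.6 × $4,080 = 532.66; Meridian Township 25/436.6 × $4,080 = 233.62; Winslow Borough 86/436.6 × $4,080 = 803.66; Granite Precinct 153.2/436.6 × $4,080 = 1,431.64.
After rounding ($10): Ashcroft District $810; Thornfield Zone $270; North Ward $530; Meridian Township $230; Winslow Borough $800; Granite Precinct $1,430. Sum = $4,070.
Difference $4,080 − $4,070 = +$10 applied to largest lane-miles (Granite Precinct): Granite Precinct becomes $1,440.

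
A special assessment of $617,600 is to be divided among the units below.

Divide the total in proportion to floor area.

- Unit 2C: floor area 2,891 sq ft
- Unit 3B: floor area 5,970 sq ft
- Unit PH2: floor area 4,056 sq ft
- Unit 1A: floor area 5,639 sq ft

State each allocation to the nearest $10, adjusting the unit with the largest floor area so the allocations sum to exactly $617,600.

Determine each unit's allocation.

Sum of floor area: 2,891 + 5,970 + 4,056 + 5,639 = 18,556.
Raw shares: Unit 2C 96,221.25; Unit 3B 198,699.72; Unit PH2 134,995.99; Unit 1A 187,683.04.
At nearest $10: Unit 2C $96,220; Unit 3B $198,700; Unit PH2 $135,000; Unit 1A $187,680. Sum = $617,600.
No rounding difference to absorb.

Unit 2C: $96,220; Unit 3B: $198,700; Unit PH2: $135,000; Unit 1A: $187,680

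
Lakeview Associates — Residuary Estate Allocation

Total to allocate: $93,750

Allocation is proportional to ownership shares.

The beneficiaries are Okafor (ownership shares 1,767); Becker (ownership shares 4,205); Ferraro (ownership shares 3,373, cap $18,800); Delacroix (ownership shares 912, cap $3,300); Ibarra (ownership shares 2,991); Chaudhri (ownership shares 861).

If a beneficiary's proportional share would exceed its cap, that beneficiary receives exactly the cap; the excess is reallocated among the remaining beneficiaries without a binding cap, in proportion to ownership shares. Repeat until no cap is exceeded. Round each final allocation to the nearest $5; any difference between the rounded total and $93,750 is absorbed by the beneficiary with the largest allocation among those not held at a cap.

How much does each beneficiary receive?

Okafor: $12,885 · Becker: $30,670 · Ferraro: $18,800 · Delacroix: $3,300 · Ibarra: $21,815 · Chaudhri: $6,280

Sum of ownership shares: 14,109.
Unconstrained shares: Okafor 11,741.18; Becker 27,940.94; Ferraro 22,412.56; Delacroix 6,059.96; Ibarra 19,874.28; Chaudhri 5,721.08.
Capped: Ferraro ($18,800), Delacroix ($3,300); residual $71,650 reallocated over remaining ownership shares 9,824.
Remaining shares: Okafor 12,887.37 → $12,885; Becker 30,668.59 → $30,670; Ibarra 21,814.45 → $21,815; Chaudhri 6,279.59 → $6,280.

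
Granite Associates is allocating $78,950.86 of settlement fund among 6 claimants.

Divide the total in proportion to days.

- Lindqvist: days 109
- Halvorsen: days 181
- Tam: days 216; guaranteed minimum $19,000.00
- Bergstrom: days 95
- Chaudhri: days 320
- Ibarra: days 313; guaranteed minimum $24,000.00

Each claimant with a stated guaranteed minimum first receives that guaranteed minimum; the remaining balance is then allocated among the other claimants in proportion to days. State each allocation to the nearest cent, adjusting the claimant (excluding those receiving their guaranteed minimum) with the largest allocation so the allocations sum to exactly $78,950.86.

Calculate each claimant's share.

Lindqvist: $5,558.36 | Halvorsen: $9,229.94 | Tam: $19,000.00 | Bergstrom: $4,844.44 | Chaudhri: $16,318.12 | Ibarra: $24,000.00

Guaranteed amounts: Tam $19,000.00; Ibarra $24,000.00. Remaining pool $35,950.86.
Remaining pool split over remaining days 705: Lindqvist 5,558.3599 → $5,558.36; Halvorsen 9,229.9371 → $9,229.94; Bergstrom 4,844.4421 → $4,844.44; Chaudhri 16,318.1209 → $16,318.12.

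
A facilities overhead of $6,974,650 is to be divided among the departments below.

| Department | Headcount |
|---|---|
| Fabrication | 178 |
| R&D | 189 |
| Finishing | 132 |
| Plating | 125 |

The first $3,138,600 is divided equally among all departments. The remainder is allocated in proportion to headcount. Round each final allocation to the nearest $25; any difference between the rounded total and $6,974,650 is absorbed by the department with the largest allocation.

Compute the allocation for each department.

Fabrication: $1,878,900 | R&D: $1,946,525 | Finishing: $1,596,125 | Plating: $1,553,100

Equal tier: $3,138,600 ÷ 4 = $784,650 apiece.
Remainder $3,836,050 by headcount (total 624): Fabrication 1,094,257.85 → $1,094,250; R&D 1,161,880.53 → $1,161,875; Finishing 811,472.12 → $811,475; Plating 768,439.50 → $768,450.
Totals: Fabrication $784,650 + $1,094,250 = $1,878,900; R&D $784,650 + $1,161,875 = $1,946,525; Finishing $784,650 + $811,475 = $1,596,125; Plating $784,650 + $768,450 = $1,553,100.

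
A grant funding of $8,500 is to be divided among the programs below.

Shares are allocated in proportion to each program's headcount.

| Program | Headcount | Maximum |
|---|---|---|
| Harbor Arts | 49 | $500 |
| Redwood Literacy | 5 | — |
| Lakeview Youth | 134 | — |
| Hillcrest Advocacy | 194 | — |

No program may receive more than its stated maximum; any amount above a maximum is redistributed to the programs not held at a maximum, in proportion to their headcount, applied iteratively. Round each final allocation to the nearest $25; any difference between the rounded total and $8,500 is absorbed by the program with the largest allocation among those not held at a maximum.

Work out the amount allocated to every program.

Harbor Arts: $500 · Redwood Literacy: $125 · Lakeview Youth: $3,225 · Hillcrest Advocacy: $4,650

Sum of headcount: 382.
Unconstrained shares: Harbor Arts 1,090.31; Redwood Literacy 111.26; Lakeview Youth 2,981.68; Hillcrest Advocacy 4,316.75.
Capped: Harbor Arts ($500); remaining pool $8,000 reallocated over remaining headcount 333.
Redistributed shares: Redwood Literacy 120.12 → $125; Lakeview Youth 3,219.22 → $3,225; Hillcrest Advocacy 4,660.66 → $4,650.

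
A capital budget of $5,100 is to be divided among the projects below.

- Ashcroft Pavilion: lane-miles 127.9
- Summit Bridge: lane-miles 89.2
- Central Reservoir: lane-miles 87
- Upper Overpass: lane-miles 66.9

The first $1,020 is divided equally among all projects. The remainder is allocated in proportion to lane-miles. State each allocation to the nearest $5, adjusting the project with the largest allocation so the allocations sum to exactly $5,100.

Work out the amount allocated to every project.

First tranche $1,020 split equally: $255 each.
Remainder $4,080 by lane-miles (total 371): Ashcroft Pavilion 1,406.56 → $1,405; Summit Bridge 980.96 → $980; Central Reservoir 956.77 → $955; Upper Overpass 735.72 → $735.
Rounding difference +$5 on remainder applied to Ashcroft Pavilion.
Totals: Ashcroft Pavilion $255 + $1,410 = $1,665; Summit Bridge $255 + $980 = $1,235; Central Reservoir $255 + $955 = $1,210; Upper Overpass $255 + $735 = $990.

Ashcroft Pavilion: $1,665 · Summit Bridge: $1,235 · Central Reservoir: $1,210 · Upper Overpass: $990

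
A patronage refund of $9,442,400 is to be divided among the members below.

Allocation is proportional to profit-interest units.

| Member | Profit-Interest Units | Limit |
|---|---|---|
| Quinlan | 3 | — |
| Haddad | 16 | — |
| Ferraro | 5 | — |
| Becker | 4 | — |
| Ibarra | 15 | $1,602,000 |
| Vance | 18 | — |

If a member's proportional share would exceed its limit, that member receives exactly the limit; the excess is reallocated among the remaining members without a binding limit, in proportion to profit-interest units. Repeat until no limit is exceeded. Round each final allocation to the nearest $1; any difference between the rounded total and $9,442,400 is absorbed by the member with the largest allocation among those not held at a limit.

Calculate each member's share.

Sum of profit-interest units: 61.
Unconstrained shares: Quinlan 464,380.33; Haddad 2,476,695.08; Ferraro 773,967.21; Becker 619,173.77; Ibarra 2,321,901.64; Vance 2,786,281.97.
Held at cap: Ibarra ($1,602,000); balance $7,840,400 reallocated over remaining profit-interest units 46.
Redistributed shares: Quinlan 511,330.43 → $511,330; Haddad 2,727,095.65 → $2,727,096; Ferraro 852,217.39 → $852,217; Becker 681,773.91 → $681,774; Vance 3,067,982.61 → $3,067,983.

Quinlan: $511,330 · Haddad: $2,727,096 · Ferraro: $852,217 · Becker: $681,774 · Ibarra: $1,602,000 · Vance: $3,067,983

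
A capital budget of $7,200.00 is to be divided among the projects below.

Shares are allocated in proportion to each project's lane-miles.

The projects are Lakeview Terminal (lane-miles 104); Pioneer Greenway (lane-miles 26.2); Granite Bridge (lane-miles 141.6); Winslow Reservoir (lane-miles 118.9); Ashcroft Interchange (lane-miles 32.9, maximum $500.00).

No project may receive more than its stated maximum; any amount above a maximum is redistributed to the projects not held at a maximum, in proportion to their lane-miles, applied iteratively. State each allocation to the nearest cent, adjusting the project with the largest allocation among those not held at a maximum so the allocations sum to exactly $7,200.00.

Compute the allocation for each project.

Total lane-miles = 423.6.
Pro-rata shares before constraints: Lakeview Terminal 1,767.7054; Pioneer Greenway 445.3258; Granite Bridge 2,406.7989; Winslow Reservoir 2,020.9632; Ashcroft Interchange 559.2068.
Capped: Ashcroft Interchange ($500.00); residual $6,700.00 reallocated over remaining lane-miles 390.7.
Shares after redistribution: Lakeview Terminal 1,783.4656 → $1,783.47; Pioneer Greenway 449.2961 → $449.30; Granite Bridge 2,428.2570 → $2,428.26; Winslow Reservoir 2,038.9813 → $2,038.98.
Rounding difference −$0.01 applied to Granite Bridge → $2,428.25.

Lakeview Terminal: $1,783.47 | Pioneer Greenway: $449.30 | Granite Bridge: $2,428.25 | Winslow Reservoir: $2,038.98 | Ashcroft Interchange: $500.00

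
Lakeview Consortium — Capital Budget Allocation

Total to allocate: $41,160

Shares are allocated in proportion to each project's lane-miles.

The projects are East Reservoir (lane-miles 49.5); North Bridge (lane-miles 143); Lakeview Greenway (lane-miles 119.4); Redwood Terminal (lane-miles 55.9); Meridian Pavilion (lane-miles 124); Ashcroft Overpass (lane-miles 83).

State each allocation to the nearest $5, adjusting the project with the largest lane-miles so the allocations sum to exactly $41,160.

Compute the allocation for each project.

Lane-miles total: 49.5 + 143 + 119.4 + 55.9 + 124 + 83 = 574.8.
Unrounded shares: East Reservoir 3,544.57; North Bridge 10,239.87; Lakeview Greenway 8,549.94; Redwood Terminal 4,002.86; Meridian Pavilion 8,879.33; Ashcroft Overpass 5,943.42.
After rounding ($5): East Reservoir $3,545; North Bridge $10,240; Lakeview Greenway $8,550; Redwood Terminal $4,005; Meridian Pavilion $8,880; Ashcroft Overpass $5,945. Sum = $41,165.
Difference $41,160 − $41,165 = −$5 applied to largest lane-miles (North Bridge): North Bridge becomes $10,235.

East Reservoir: $3,545 · North Bridge: $10,235 · Lakeview Greenway: $8,550 · Redwood Terminal: $4,005 · Meridian Pavilion: $8,880 · Ashcroft Overpass: $5,945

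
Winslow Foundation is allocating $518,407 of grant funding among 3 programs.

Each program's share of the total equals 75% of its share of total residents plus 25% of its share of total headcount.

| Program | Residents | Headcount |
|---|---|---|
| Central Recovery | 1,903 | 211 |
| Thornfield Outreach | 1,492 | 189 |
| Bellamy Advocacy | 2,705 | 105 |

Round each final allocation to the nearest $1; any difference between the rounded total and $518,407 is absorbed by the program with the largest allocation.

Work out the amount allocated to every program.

Central Recovery: $175,445; Thornfield Outreach: $143,602; Bellamy Advocacy: $199,360

Totals — residents 6,100, headcount 505.
Composite weights (75% residents + 25% headcount): Central Recovery 0.3384; Thornfield Outreach 0.2770; Bellamy Advocacy 0.3846.
Raw shares: Central Recovery 175,444.92; Thornfield Outreach 143,602.36; Bellamy Advocacy 199,359.72.
Rounded to nearest $1: Central Recovery $175,445; Thornfield Outreach $143,602; Bellamy Advocacy $199,360. Sum = $518,407.
Sum already equals the total — no adjustment.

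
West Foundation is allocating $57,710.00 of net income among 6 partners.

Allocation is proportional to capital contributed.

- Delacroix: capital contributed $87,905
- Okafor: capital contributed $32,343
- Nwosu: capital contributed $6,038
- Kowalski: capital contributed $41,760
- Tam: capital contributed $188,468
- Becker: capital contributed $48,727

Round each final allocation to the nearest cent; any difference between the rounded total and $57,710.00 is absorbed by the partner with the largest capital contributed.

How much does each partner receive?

Delacroix: $12,518.47 · Okafor: $4,605.94 · Nwosu: $859.87 · Kowalski: $5,947.00 · Tam: $26,839.55 · Becker: $6,939.17

Total capital contributed = 87,905 + 32,343 + 6,038 + 41,760 + 188,468 + 48,727 = 405,241.
Raw shares: Delacroix 12,518.4706; Okafor 4,605.9370; Nwosu 859.8661; Kowalski 5,947.0034; Tam 26,839.5554; Becker 6,939.1675.
After rounding (cent): Delacroix $12,518.47; Okafor $4,605.94; Nwosu $859.87; Kowalski $5,947.00; Tam $26,839.56; Becker $6,939.17. Sum = $57,710.01.
Difference $57,710.00 − $57,710.01 = −$0.01 applied to largest capital contributed (Tam): Tam becomes $26,839.55.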